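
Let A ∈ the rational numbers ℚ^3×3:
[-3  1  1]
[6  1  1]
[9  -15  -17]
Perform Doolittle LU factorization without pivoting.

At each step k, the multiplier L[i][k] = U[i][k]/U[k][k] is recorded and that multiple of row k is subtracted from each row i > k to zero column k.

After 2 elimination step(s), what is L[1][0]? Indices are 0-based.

[col 0] pivot -3
  R1 -= -2*R0 → (0, 3, 3)  (L[1][0] := -2)
  R2 -= -3*R0 → (0, -12, -14)  (L[2][0] := -3)
[col 1] pivot 3
  R2 -= -4*R1 → (0, 0, -2)  (L[2][1] := -4)

L[1][0] = -2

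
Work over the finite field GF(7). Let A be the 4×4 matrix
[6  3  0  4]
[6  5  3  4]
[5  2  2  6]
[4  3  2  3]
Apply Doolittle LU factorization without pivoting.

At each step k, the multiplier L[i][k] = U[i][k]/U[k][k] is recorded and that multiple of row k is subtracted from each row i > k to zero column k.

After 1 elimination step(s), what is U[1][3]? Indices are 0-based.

U[1][3] = 0

Step 1: pivot at (0,0) is 6.
  row1 ← row1 − (1)·row0  ⇒  L[1][0]=1, U row1=(0, 2, 3, 0)
  row2 ← row2 − (2)·row0  ⇒  L[2][0]=2, U row2=(0, 3, 2, 5)
  row3 ← row3 − (3)·row0  ⇒  L[3][0]=3, U row3=(0, 1, 2, 5)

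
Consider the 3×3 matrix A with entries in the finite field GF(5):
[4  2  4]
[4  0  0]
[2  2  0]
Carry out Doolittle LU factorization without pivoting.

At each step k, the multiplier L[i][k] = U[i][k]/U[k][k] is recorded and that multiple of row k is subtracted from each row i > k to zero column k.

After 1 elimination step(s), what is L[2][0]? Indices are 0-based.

L[2][0] = 3

[col 0] pivot 4
  R1 -= 1*R0 → (0, 3, 1)  (L[1][0] := 1)
  R2 -= 3*R0 → (0, 1, 3)  (L[2][0] := 3)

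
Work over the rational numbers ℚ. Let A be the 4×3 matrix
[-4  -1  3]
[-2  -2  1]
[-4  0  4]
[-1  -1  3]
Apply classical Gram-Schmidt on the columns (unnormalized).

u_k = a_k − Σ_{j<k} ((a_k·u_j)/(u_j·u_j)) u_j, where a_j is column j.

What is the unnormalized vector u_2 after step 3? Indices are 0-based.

Step 1: u_0 = a_0 = (-4, -2, -4, -1).
Step 2: u_1 = a_1 − (9/37)·u_0 = (-1/37, -56/37, 36/37, -28/37).
Step 3: u_2 = a_2 − (-33/37)·u_0 − (1/141)·u_1 = (-80/141, -109/141, 20/47, 298/141).

u_2 = (-80/141, -109/141, 20/47, 298/141)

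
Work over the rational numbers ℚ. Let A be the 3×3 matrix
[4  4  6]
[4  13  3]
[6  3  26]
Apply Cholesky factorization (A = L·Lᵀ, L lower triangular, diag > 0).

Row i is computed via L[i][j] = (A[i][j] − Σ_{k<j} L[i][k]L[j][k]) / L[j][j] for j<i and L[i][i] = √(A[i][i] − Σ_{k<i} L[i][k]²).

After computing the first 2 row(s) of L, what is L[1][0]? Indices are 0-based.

Step 1: L[0][0] = √(4) = 2.
  L[1][0] = (4) / L[0][0] = 2.
Step 2: L[1][1] = √(9) = 3.

L[1][0] = 2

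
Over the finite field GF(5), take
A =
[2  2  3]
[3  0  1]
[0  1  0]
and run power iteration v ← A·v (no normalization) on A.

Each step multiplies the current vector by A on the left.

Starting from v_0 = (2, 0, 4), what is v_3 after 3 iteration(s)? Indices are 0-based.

v_0 = (2, 0, 4).
v_1 = A·v_0 = (1, 0, 0).
v_2 = A·v_1 = (2, 3, 0).
v_3 = A·v_2 = (0, 1, 3).

v_3 = (0, 1, 3)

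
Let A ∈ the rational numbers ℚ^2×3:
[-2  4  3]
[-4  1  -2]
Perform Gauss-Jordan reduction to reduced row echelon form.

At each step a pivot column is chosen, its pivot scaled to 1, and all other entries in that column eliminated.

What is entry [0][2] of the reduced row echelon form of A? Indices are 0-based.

[1] R0 /= -2  ⇒  (1, -2, -3/2)
     R1 -= -4·R0  ⇒  (0, -7, -8)
[2] R1 /= -7  ⇒  (0, 1, 8/7)
     R0 -= -2·R1  ⇒  (1, 0, 11/14)

M[0][2] = 11/14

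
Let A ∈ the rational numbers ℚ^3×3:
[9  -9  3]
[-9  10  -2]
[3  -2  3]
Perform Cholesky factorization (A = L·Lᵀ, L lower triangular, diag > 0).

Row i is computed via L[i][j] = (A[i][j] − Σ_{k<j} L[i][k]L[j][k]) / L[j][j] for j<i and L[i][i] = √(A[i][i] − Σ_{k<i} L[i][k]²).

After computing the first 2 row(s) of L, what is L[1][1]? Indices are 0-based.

L[1][1] = 1

Step 1: L[0][0] = √(9) = 3.
  L[1][0] = (-9) / L[0][0] = -3.
Step 2: L[1][1] = √(1) = 1.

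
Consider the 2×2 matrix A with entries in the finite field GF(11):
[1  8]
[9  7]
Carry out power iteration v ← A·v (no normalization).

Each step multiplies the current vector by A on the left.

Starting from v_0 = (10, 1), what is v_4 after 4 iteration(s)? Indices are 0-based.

v_4 = (4, 1)

v_0 = (10, 1).
v_1 = A·v_0 = (7, 9).
v_2 = A·v_1 = (2, 5).
v_3 = A·v_2 = (9, 9).
v_4 = A·v_3 = (4, 1).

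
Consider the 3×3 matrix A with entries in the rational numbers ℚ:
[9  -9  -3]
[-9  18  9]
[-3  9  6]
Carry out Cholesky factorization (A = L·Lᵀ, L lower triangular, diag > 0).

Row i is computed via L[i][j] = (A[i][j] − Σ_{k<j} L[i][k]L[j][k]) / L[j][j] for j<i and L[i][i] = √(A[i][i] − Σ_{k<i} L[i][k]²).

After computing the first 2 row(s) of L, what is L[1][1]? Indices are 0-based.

L[1][1] = 3

Step 1: L[0][0] = √(9) = 3.
  L[1][0] = (-9) / L[0][0] = -3.
Step 2: L[1][1] = √(9) = 3.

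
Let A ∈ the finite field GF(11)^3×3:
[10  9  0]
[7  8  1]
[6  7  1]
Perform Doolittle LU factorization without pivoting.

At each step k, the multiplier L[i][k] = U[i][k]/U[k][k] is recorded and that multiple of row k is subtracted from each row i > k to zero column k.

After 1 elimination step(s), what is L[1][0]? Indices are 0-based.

Step 1: pivot at (0,0) is 10.
  row1 ← row1 − (4)·row0  ⇒  L[1][0]=4, U row1=(0, 5, 1)
  row2 ← row2 − (5)·row0  ⇒  L[2][0]=5, U row2=(0, 6, 1)

L[1][0] = 4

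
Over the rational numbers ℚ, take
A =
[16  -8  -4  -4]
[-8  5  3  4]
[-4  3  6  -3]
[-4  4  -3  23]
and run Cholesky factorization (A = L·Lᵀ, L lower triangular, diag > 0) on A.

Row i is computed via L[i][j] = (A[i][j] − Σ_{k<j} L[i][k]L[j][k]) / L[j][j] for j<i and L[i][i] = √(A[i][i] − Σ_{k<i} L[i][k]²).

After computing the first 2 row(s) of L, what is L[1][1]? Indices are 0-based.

Step 1: L[0][0] = √(16) = 4.
  L[1][0] = (-8) / L[0][0] = -2.
Step 2: L[1][1] = √(1) = 1.

L[1][1] = 1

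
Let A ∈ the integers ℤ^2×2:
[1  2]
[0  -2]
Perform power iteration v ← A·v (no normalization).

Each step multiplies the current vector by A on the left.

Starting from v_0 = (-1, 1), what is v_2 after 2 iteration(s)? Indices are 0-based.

v_0 = (-1, 1).
v_1 = A·v_0 = (1, -2).
v_2 = A·v_1 = (-3, 4).

v_2 = (-3, 4)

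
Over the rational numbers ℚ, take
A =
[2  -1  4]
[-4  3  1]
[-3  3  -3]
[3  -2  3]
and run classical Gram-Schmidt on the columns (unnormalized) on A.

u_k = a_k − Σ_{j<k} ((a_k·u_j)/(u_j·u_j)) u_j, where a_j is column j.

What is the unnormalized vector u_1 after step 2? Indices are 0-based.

Step 1: u_0 = a_0 = (2, -4, -3, 3).
Step 2: u_1 = a_1 − (-29/38)·u_0 = (10/19, -1/19, 27/38, 11/38).

u_1 = (10/19, -1/19, 27/38, 11/38)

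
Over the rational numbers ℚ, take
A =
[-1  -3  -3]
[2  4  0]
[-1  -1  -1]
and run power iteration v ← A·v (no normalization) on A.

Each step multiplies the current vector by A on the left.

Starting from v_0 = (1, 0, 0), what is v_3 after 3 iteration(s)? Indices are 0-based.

v_0 = (1, 0, 0).
v_1 = A·v_0 = (-1, 2, -1).
v_2 = A·v_1 = (-2, 6, 0).
v_3 = A·v_2 = (-16, 20, -4).

v_3 = (-16, 20, -4)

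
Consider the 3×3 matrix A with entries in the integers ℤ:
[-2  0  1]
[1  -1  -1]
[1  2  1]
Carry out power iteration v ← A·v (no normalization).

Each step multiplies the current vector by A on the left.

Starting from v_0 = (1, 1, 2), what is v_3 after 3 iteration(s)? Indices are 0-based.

v_3 = (-9, 7, 0)

v_0 = (1, 1, 2).
v_1 = A·v_0 = (0, -2, 5).
v_2 = A·v_1 = (5, -3, 1).
v_3 = A·v_2 = (-9, 7, 0).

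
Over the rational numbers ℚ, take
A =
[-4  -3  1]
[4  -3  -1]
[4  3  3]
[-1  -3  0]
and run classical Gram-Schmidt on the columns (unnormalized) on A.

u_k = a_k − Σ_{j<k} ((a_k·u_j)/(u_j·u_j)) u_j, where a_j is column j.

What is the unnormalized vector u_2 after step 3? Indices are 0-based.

Step 1: u_0 = a_0 = (-4, 4, 4, -1).
Step 2: u_1 = a_1 − (15/49)·u_0 = (-87/49, -207/49, 87/49, -132/49).
Step 3: u_2 = a_2 − (4/49)·u_0 − (127/513)·u_1 = (302/171, -16/57, 382/171, 128/171).

u_2 = (302/171, -16/57, 382/171, 128/171)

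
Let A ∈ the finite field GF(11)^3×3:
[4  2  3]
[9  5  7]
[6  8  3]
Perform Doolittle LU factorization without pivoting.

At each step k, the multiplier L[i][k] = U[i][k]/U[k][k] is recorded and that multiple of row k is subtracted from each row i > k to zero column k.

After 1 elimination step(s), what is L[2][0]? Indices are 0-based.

Step 1: pivot at (0,0) is 4.
  row1 ← row1 − (5)·row0  ⇒  L[1][0]=5, U row1=(0, 6, 3)
  row2 ← row2 − (7)·row0  ⇒  L[2][0]=7, U row2=(0, 5, 4)

L[2][0] = 7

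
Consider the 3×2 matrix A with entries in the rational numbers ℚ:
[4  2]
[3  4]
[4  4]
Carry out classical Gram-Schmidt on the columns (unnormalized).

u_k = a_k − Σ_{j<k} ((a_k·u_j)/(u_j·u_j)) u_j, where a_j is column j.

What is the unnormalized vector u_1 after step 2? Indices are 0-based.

u_1 = (-62/41, 56/41, 20/41)

Step 1: u_0 = a_0 = (4, 3, 4).
Step 2: u_1 = a_1 − (36/41)·u_0 = (-62/41, 56/41, 20/41).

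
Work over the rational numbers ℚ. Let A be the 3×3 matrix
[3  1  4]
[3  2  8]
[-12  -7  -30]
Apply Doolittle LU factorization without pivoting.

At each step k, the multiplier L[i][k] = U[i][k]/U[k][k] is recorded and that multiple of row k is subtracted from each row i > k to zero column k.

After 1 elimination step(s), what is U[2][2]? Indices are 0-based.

U[2][2] = -14

k=0: U[0][0]=3
  eliminate (1,0): mult=1, new row 1: (0, 1, 4); set L[1][0]=1
  eliminate (2,0): mult=-4, new row 2: (0, -3, -14); set L[2][0]=-4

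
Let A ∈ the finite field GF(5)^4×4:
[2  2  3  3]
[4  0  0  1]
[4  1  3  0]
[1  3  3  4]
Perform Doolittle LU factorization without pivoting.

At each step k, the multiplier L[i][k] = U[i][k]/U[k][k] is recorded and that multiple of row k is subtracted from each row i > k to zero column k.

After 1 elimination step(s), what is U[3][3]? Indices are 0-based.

U[3][3] = 0

[col 0] pivot 2
  R1 -= 2*R0 → (0, 1, 4, 0)  (L[1][0] := 2)
  R2 -= 2*R0 → (0, 2, 2, 4)  (L[2][0] := 2)
  R3 -= 3*R0 → (0, 2, 4, 0)  (L[3][0] := 3)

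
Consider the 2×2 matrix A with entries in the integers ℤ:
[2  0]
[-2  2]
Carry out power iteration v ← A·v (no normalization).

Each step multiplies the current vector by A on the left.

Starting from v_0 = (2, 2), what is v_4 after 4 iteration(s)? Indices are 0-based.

v_0 = (2, 2).
v_1 = A·v_0 = (4, 0).
v_2 = A·v_1 = (8, -8).
v_3 = A·v_2 = (16, -32).
v_4 = A·v_3 = (32, -96).

v_4 = (32, -96)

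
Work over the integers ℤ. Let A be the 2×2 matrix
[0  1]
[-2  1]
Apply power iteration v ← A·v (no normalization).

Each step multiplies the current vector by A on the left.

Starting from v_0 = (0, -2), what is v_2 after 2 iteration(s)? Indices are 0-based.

v_2 = (-2, 2)

v_0 = (0, -2).
v_1 = A·v_0 = (-2, -2).
v_2 = A·v_1 = (-2, 2).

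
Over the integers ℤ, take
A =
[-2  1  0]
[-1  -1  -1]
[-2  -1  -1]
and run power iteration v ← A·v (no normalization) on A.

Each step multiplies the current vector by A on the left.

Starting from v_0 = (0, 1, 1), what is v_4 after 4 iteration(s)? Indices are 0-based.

v_4 = (-23, -13, -24)

v_0 = (0, 1, 1).
v_1 = A·v_0 = (1, -2, -2).
v_2 = A·v_1 = (-4, 3, 2).
v_3 = A·v_2 = (11, -1, 3).
v_4 = A·v_3 = (-23, -13, -24).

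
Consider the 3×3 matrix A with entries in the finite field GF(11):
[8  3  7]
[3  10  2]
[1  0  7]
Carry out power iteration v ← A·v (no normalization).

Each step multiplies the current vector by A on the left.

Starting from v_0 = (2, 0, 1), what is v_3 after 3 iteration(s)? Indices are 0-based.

v_0 = (2, 0, 1).
v_1 = A·v_0 = (1, 8, 9).
v_2 = A·v_1 = (7, 2, 9).
v_3 = A·v_2 = (4, 4, 4).

v_3 = (4, 4, 4)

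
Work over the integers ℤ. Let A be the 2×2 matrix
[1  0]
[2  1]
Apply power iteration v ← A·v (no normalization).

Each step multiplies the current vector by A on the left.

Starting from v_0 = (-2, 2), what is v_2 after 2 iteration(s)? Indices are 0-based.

v_2 = (-2, -6)

v_0 = (-2, 2).
v_1 = A·v_0 = (-2, -2).
v_2 = A·v_1 = (-2, -6).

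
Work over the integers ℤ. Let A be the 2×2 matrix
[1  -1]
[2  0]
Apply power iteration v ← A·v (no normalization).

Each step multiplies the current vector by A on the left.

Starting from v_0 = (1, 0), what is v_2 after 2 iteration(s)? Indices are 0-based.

v_0 = (1, 0).
v_1 = A·v_0 = (1, 2).
v_2 = A·v_1 = (-1, 2).

v_2 = (-1, 2)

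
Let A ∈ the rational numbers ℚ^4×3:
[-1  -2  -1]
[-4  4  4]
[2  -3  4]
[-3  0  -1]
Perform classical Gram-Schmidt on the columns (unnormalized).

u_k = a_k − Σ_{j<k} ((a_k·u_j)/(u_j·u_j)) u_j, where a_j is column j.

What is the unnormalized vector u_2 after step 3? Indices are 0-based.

Step 1: u_0 = a_0 = (-1, -4, 2, -3).
Step 2: u_1 = a_1 − (-2/3)·u_0 = (-8/3, 4/3, -5/3, -2).
Step 3: u_2 = a_2 − (-2/15)·u_0 − (10/47)·u_1 = (-133/235, 748/235, 1086/235, -229/235).

u_2 = (-133/235, 748/235, 1086/235, -229/235)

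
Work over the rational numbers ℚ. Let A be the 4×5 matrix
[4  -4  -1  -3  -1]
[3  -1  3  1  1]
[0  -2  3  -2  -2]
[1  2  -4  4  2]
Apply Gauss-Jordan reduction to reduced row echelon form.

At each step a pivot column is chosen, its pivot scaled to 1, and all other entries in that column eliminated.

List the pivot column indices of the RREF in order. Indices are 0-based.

pivot columns: 0, 1, 2, 3

[1] R0 /= 4  ⇒  (1, -1, -1/4, -3/4, -1/4)
     R1 -= 3·R0  ⇒  (0, 2, 15/4, 13/4, 7/4)
     R3 -= 1·R0  ⇒  (0, 3, -15/4, 19/4, 9/4)
[2] R1 /= 2  ⇒  (0, 1, 15/8, 13/8, 7/8)
     R0 -= -1·R1  ⇒  (1, 0, 13/8, 7/8, 5/8)
     R2 -= -2·R1  ⇒  (0, 0, 27/4, 5/4, -1/4)
     R3 -= 3·R1  ⇒  (0, 0, -75/8, -1/8, -3/8)
[3] R2 /= 27/4  ⇒  (0, 0, 1, 5/27, -1/27)
     R0 -= 13/8·R2  ⇒  (1, 0, 0, 31/54, 37/54)
     R1 -= 15/8·R2  ⇒  (0, 1, 0, 23/18, 17/18)
     R3 -= -75/8·R2  ⇒  (0, 0, 0, 29/18, -13/18)
[4] R3 /= 29/18  ⇒  (0, 0, 0, 1, -13/29)
     R0 -= 31/54·R3  ⇒  (1, 0, 0, 0, 82/87)
     R1 -= 23/18·R3  ⇒  (0, 1, 0, 0, 44/29)
     R2 -= 5/27·R3  ⇒  (0, 0, 1, 0, 4/87)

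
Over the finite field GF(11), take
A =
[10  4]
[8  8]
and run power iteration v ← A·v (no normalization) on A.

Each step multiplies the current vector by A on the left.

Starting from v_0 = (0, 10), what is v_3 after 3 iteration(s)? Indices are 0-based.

v_3 = (7, 9)

v_0 = (0, 10).
v_1 = A·v_0 = (7, 3).
v_2 = A·v_1 = (5, 3).
v_3 = A·v_2 = (7, 9).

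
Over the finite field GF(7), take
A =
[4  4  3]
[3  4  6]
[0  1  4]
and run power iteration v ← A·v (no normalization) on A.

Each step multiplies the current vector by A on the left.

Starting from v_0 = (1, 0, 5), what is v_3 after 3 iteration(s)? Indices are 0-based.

v_3 = (1, 2, 5)

v_0 = (1, 0, 5).
v_1 = A·v_0 = (5, 5, 6).
v_2 = A·v_1 = (2, 1, 1).
v_3 = A·v_2 = (1, 2, 5).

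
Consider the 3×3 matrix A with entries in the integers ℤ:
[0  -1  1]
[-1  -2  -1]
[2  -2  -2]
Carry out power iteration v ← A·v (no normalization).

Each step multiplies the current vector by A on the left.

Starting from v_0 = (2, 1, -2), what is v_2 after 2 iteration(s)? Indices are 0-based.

v_2 = (8, 1, -14)

v_0 = (2, 1, -2).
v_1 = A·v_0 = (-3, -2, 6).
v_2 = A·v_1 = (8, 1, -14).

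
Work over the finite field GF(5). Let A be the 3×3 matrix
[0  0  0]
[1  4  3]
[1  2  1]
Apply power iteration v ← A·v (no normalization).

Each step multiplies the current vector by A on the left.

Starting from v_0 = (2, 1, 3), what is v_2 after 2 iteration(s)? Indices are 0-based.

v_0 = (2, 1, 3).
v_1 = A·v_0 = (0, 0, 2).
v_2 = A·v_1 = (0, 1, 2).

v_2 = (0, 1, 2)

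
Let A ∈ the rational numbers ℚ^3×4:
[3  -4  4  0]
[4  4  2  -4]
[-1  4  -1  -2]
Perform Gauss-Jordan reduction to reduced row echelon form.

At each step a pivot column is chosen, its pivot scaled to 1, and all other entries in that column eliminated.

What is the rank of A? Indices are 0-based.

rank = 3

step 1: normalize row 0 (÷3) = (1, -4/3, 4/3, 0)
  row 1: subtract 4×row0 = (0, 28/3, -10/3, -4)
  row 2: subtract -1×row0 = (0, 8/3, 1/3, -2)
step 2: normalize row 1 (÷28/3) = (0, 1, -5/14, -3/7)
  row 0: subtract -4/3×row1 = (1, 0, 6/7, -4/7)
  row 2: subtract 8/3×row1 = (0, 0, 9/7, -6/7)
step 3: normalize row 2 (÷9/7) = (0, 0, 1, -2/3)
  row 0: subtract 6/7×row2 = (1, 0, 0, 0)
  row 1: subtract -5/14×row2 = (0, 1, 0, -2/3)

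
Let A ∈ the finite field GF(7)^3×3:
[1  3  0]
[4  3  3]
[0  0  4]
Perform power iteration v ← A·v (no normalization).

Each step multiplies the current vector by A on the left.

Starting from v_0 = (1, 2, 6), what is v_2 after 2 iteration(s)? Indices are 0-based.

v_2 = (0, 2, 5)

v_0 = (1, 2, 6).
v_1 = A·v_0 = (0, 0, 3).
v_2 = A·v_1 = (0, 2, 5).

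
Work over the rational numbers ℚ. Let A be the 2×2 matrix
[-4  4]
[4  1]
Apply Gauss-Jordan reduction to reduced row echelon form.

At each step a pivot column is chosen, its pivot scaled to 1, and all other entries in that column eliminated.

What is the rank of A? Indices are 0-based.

rank = 2

[1] R0 /= -4  ⇒  (1, -1)
     R1 -= 4·R0  ⇒  (0, 5)
[2] R1 /= 5  ⇒  (0, 1)
     R0 -= -1·R1  ⇒  (1, 0)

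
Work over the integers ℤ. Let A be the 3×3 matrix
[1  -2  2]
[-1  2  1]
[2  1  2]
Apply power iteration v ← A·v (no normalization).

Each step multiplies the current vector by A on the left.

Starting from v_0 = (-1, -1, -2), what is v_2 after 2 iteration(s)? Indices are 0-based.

v_2 = (-11, -10, -23)

v_0 = (-1, -1, -2).
v_1 = A·v_0 = (-3, -3, -7).
v_2 = A·v_1 = (-11, -10, -23).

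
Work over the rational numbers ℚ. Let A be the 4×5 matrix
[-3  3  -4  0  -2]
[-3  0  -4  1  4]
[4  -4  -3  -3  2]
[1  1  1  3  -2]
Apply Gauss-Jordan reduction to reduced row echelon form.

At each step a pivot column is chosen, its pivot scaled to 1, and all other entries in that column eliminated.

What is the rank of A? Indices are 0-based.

step 1: normalize row 0 (÷-3) = (1, -1, 4/3, 0, 2/3)
  row 1: subtract -3×row0 = (0, -3, 0, 1, 6)
  row 2: subtract 4×row0 = (0, 0, -25/3, -3, -2/3)
  row 3: subtract 1×row0 = (0, 2, -1/3, 3, -8/3)
step 2: normalize row 1 (÷-3) = (0, 1, 0, -1/3, -2)
  row 0: subtract -1×row1 = (1, 0, 4/3, -1/3, -4/3)
  row 3: subtract 2×row1 = (0, 0, -1/3, 11/3, 4/3)
step 3: normalize row 2 (÷-25/3) = (0, 0, 1, 9/25, 2/25)
  row 0: subtract 4/3×row2 = (1, 0, 0, -61/75, -36/25)
  row 3: subtract -1/3×row2 = (0, 0, 0, 284/75, 34/25)
step 4: normalize row 3 (÷284/75) = (0, 0, 0, 1, 51/142)
  row 0: subtract -61/75×row3 = (1, 0, 0, 0, -163/142)
  row 1: subtract -1/3×row3 = (0, 1, 0, 0, -267/142)
  row 2: subtract 9/25×row3 = (0, 0, 1, 0, -7/142)

rank = 4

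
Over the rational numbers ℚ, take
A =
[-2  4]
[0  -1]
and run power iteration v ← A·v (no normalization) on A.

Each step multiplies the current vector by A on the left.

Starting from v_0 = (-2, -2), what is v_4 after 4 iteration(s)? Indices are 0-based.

v_4 = (88, -2)

v_0 = (-2, -2).
v_1 = A·v_0 = (-4, 2).
v_2 = A·v_1 = (16, -2).
v_3 = A·v_2 = (-40, 2).
v_4 = A·v_3 = (88, -2).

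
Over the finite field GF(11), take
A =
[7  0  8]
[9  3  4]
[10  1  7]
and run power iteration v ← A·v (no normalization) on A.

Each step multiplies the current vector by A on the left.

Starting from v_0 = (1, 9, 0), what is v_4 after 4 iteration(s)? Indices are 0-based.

v_0 = (1, 9, 0).
v_1 = A·v_0 = (7, 3, 8).
v_2 = A·v_1 = (3, 5, 8).
v_3 = A·v_2 = (8, 8, 3).
v_4 = A·v_3 = (3, 9, 10).

v_4 = (3, 9, 10)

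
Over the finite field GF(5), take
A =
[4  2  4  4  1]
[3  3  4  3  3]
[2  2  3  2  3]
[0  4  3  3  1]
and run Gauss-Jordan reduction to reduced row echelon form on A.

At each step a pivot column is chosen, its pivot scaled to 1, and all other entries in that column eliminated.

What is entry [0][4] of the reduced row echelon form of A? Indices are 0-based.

M[0][4] = 2

step 1: normalize row 0 (÷4) = (1, 3, 1, 1, 4)
  row 1: subtract 3×row0 = (0, 4, 1, 0, 1)
  row 2: subtract 2×row0 = (0, 1, 1, 0, 0)
step 2: normalize row 1 (÷4) = (0, 1, 4, 0, 4)
  row 0: subtract 3×row1 = (1, 0, 4, 1, 2)
  row 2: subtract 1×row1 = (0, 0, 2, 0, 1)
  row 3: subtract 4×row1 = (0, 0, 2, 3, 0)
step 3: normalize row 2 (÷2) = (0, 0, 1, 0, 3)
  row 0: subtract 4×row2 = (1, 0, 0, 1, 0)
  row 1: subtract 4×row2 = (0, 1, 0, 0, 2)
  row 3: subtract 2×row2 = (0, 0, 0, 3, 4)
step 4: normalize row 3 (÷3) = (0, 0, 0, 1, 3)
  row 0: subtract 1×row3 = (1, 0, 0, 0, 2)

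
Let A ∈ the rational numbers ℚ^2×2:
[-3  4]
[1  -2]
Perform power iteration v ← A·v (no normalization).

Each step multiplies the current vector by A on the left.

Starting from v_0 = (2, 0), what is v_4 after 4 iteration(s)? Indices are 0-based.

v_4 = (538, -210)

v_0 = (2, 0).
v_1 = A·v_0 = (-6, 2).
v_2 = A·v_1 = (26, -10).
v_3 = A·v_2 = (-118, 46).
v_4 = A·v_3 = (538, -210).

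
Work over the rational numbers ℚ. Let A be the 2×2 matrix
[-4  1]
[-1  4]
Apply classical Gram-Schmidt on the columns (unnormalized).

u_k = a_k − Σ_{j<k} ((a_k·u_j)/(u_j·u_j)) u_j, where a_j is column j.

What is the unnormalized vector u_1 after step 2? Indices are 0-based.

Step 1: u_0 = a_0 = (-4, -1).
Step 2: u_1 = a_1 − (-8/17)·u_0 = (-15/17, 60/17).

u_1 = (-15/17, 60/17)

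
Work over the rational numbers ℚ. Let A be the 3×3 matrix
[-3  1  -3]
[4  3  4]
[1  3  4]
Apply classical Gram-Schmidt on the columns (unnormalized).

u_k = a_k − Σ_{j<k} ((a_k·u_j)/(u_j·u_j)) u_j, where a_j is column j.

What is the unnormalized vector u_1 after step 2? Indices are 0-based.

Step 1: u_0 = a_0 = (-3, 4, 1).
Step 2: u_1 = a_1 − (6/13)·u_0 = (31/13, 15/13, 33/13).

u_1 = (31/13, 15/13, 33/13)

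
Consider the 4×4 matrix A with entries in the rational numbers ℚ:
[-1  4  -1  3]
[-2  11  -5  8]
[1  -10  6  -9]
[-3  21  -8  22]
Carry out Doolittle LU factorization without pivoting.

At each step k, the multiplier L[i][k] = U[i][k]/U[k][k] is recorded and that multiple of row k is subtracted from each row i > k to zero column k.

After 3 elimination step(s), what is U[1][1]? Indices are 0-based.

U[1][1] = 3

[col 0] pivot -1
  R1 -= 2*R0 → (0, 3, -3, 2)  (L[1][0] := 2)
  R2 -= -1*R0 → (0, -6, 5, -6)  (L[2][0] := -1)
  R3 -= 3*R0 → (0, 9, -5, 13)  (L[3][0] := 3)
[col 1] pivot 3
  R2 -= -2*R1 → (0, 0, -1, -2)  (L[2][1] := -2)
  R3 -= 3*R1 → (0, 0, 4, 7)  (L[3][1] := 3)
[col 2] pivot -1
  R3 -= -4*R2 → (0, 0, 0, -1)  (L[3][2] := -4)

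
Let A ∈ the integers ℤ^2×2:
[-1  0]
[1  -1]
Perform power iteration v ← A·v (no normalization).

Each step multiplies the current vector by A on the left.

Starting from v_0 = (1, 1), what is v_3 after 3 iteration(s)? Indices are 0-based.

v_3 = (-1, 2)

v_0 = (1, 1).
v_1 = A·v_0 = (-1, 0).
v_2 = A·v_1 = (1, -1).
v_3 = A·v_2 = (-1, 2).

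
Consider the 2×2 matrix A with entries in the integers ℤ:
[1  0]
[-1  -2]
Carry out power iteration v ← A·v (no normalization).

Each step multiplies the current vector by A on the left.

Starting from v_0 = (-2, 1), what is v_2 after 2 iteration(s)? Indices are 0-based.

v_2 = (-2, 2)

v_0 = (-2, 1).
v_1 = A·v_0 = (-2, 0).
v_2 = A·v_1 = (-2, 2).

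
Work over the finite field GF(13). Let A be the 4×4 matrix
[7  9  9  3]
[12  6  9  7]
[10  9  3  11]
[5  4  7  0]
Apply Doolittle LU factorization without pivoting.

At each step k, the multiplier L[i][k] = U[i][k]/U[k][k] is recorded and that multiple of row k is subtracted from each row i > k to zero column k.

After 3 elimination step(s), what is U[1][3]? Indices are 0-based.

k=0: U[0][0]=7
  eliminate (1,0): mult=11, new row 1: (0, 11, 1, 0); set L[1][0]=11
  eliminate (2,0): mult=7, new row 2: (0, 11, 5, 3); set L[2][0]=7
  eliminate (3,0): mult=10, new row 3: (0, 5, 8, 9); set L[3][0]=10
k=1: U[1][1]=11
  eliminate (2,1): mult=1, new row 2: (0, 0, 4, 3); set L[2][1]=1
  eliminate (3,1): mult=4, new row 3: (0, 0, 4, 9); set L[3][1]=4
k=2: U[2][2]=4
  eliminate (3,2): mult=1, new row 3: (0, 0, 0, 6); set L[3][2]=1

U[1][3] = 0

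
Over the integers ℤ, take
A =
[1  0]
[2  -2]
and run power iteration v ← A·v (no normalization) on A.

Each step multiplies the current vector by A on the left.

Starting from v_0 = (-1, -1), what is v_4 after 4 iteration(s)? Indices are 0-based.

v_4 = (-1, -6)

v_0 = (-1, -1).
v_1 = A·v_0 = (-1, 0).
v_2 = A·v_1 = (-1, -2).
v_3 = A·v_2 = (-1, 2).
v_4 = A·v_3 = (-1, -6).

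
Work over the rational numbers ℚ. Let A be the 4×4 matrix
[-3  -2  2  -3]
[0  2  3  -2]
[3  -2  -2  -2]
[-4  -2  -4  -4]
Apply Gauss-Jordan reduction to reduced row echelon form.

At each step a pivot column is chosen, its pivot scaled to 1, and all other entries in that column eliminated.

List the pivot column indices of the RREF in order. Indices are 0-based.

pivot(0,0)=-3: scale R0 → (1, 2/3, -2/3, 1)
  clear (2,0): R2 −= (3)R0 → (0, -4, 0, -5)
  clear (3,0): R3 −= (-4)R0 → (0, 2/3, -20/3, 0)
pivot(1,1)=2: scale R1 → (0, 1, 3/2, -1)
  clear (0,1): R0 −= (2/3)R1 → (1, 0, -5/3, 5/3)
  clear (2,1): R2 −= (-4)R1 → (0, 0, 6, -9)
  clear (3,1): R3 −= (2/3)R1 → (0, 0, -23/3, 2/3)
pivot(2,2)=6: scale R2 → (0, 0, 1, -3/2)
  clear (0,2): R0 −= (-5/3)R2 → (1, 0, 0, -5/6)
  clear (1,2): R1 −= (3/2)R2 → (0, 1, 0, 5/4)
  clear (3,2): R3 −= (-23/3)R2 → (0, 0, 0, -65/6)
pivot(3,3)=-65/6: scale R3 → (0, 0, 0, 1)
  clear (0,3): R0 −= (-5/6)R3 → (1, 0, 0, 0)
  clear (1,3): R1 −= (5/4)R3 → (0, 1, 0, 0)
  clear (2,3): R2 −= (-3/2)R3 → (0, 0, 1, 0)

pivot columns: 0, 1, 2, 3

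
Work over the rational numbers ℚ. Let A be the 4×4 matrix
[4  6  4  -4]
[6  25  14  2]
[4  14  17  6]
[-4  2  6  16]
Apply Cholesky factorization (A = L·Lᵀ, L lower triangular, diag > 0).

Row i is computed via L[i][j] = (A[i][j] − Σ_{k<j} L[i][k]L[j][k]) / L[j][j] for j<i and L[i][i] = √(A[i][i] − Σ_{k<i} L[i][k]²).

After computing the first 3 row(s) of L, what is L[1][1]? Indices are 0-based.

L[1][1] = 4

Step 1: L[0][0] = √(4) = 2.
  L[1][0] = (6) / L[0][0] = 3.
Step 2: L[1][1] = √(16) = 4.
  L[2][0] = (4) / L[0][0] = 2.
  L[2][1] = (8) / L[1][1] = 2.
Step 3: L[2][2] = √(9) = 3.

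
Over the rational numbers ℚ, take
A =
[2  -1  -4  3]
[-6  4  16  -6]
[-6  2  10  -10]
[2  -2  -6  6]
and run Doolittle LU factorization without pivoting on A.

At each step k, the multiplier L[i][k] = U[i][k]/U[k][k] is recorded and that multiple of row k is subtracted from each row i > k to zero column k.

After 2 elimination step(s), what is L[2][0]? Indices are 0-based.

L[2][0] = -3

Step 1: pivot at (0,0) is 2.
  row1 ← row1 − (-3)·row0  ⇒  L[1][0]=-3, U row1=(0, 1, 4, 3)
  row2 ← row2 − (-3)·row0  ⇒  L[2][0]=-3, U row2=(0, -1, -2, -1)
  row3 ← row3 − (1)·row0  ⇒  L[3][0]=1, U row3=(0, -1, -2, 3)
Step 2: pivot at (1,1) is 1.
  row2 ← row2 − (-1)·row1  ⇒  L[2][1]=-1, U row2=(0, 0, 2, 2)
  row3 ← row3 − (-1)·row1  ⇒  L[3][1]=-1, U row3=(0, 0, 2, 6)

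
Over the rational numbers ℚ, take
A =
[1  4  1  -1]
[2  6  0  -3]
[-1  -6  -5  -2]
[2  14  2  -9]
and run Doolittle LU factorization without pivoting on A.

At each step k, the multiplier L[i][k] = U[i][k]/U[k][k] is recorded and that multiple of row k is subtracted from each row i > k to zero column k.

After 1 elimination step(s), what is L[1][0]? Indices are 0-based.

Step 1: pivot at (0,0) is 1.
  row1 ← row1 − (2)·row0  ⇒  L[1][0]=2, U row1=(0, -2, -2, -1)
  row2 ← row2 − (-1)·row0  ⇒  L[2][0]=-1, U row2=(0, -2, -4, -3)
  row3 ← row3 − (2)·row0  ⇒  L[3][0]=2, U row3=(0, 6, 0, -7)

L[1][0] = 2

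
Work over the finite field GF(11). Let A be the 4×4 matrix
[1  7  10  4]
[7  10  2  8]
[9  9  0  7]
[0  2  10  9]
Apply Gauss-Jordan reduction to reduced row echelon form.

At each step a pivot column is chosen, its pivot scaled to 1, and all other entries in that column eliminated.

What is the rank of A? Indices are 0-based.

pivot(0,0)=1: scale R0 → (1, 7, 10, 4)
  clear (1,0): R1 −= (7)R0 → (0, 5, 9, 2)
  clear (2,0): R2 −= (9)R0 → (0, 1, 9, 4)
pivot(1,1)=5: scale R1 → (0, 1, 4, 7)
  clear (0,1): R0 −= (7)R1 → (1, 0, 4, 10)
  clear (2,1): R2 −= (1)R1 → (0, 0, 5, 8)
  clear (3,1): R3 −= (2)R1 → (0, 0, 2, 6)
pivot(2,2)=5: scale R2 → (0, 0, 1, 6)
  clear (0,2): R0 −= (4)R2 → (1, 0, 0, 8)
  clear (1,2): R1 −= (4)R2 → (0, 1, 0, 5)
  clear (3,2): R3 −= (2)R2 → (0, 0, 0, 5)
pivot(3,3)=5: scale R3 → (0, 0, 0, 1)
  clear (0,3): R0 −= (8)R3 → (1, 0, 0, 0)
  clear (1,3): R1 −= (5)R3 → (0, 1, 0, 0)
  clear (2,3): R2 −= (6)R3 → (0, 0, 1, 0)

rank = 4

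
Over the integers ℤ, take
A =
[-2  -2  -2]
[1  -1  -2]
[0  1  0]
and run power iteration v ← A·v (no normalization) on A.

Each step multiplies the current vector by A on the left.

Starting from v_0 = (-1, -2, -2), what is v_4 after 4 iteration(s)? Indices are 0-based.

v_4 = (24, 51, -45)

v_0 = (-1, -2, -2).
v_1 = A·v_0 = (10, 5, -2).
v_2 = A·v_1 = (-26, 9, 5).
v_3 = A·v_2 = (24, -45, 9).
v_4 = A·v_3 = (24, 51, -45).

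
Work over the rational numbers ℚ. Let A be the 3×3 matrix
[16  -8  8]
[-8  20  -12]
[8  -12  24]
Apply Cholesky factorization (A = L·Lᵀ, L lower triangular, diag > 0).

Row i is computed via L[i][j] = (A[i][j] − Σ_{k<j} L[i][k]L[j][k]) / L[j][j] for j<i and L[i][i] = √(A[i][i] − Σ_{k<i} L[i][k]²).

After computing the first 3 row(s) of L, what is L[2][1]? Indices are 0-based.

Step 1: L[0][0] = √(16) = 4.
  L[1][0] = (-8) / L[0][0] = -2.
Step 2: L[1][1] = √(16) = 4.
  L[2][0] = (8) / L[0][0] = 2.
  L[2][1] = (-8) / L[1][1] = -2.
Step 3: L[2][2] = √(16) = 4.

L[2][1] = -2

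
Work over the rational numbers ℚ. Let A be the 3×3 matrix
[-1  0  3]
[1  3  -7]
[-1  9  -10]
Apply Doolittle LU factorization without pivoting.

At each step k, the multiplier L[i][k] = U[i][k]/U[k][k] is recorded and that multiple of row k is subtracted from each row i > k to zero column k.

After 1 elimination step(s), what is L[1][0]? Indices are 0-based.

k=0: U[0][0]=-1
  eliminate (1,0): mult=-1, new row 1: (0, 3, -4); set L[1][0]=-1
  eliminate (2,0): mult=1, new row 2: (0, 9, -13); set L[2][0]=1

L[1][0] = -1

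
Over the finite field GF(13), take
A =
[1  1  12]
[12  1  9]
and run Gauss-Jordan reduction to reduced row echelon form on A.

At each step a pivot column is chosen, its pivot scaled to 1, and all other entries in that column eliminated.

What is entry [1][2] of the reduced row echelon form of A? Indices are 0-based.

M[1][2] = 4

step 1: normalize row 0 (÷1) = (1, 1, 12)
  row 1: subtract 12×row0 = (0, 2, 8)
step 2: normalize row 1 (÷2) = (0, 1, 4)
  row 0: subtract 1×row1 = (1, 0, 8)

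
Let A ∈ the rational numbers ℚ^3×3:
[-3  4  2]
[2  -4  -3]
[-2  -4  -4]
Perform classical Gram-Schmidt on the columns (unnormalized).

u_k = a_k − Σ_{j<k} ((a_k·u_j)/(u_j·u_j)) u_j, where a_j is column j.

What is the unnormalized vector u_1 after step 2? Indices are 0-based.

Step 1: u_0 = a_0 = (-3, 2, -2).
Step 2: u_1 = a_1 − (-12/17)·u_0 = (32/17, -44/17, -92/17).

u_1 = (32/17, -44/17, -92/17)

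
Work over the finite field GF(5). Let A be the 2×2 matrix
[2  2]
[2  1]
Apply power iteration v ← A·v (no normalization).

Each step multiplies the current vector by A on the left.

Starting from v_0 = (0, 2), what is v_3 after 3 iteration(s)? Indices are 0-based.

v_0 = (0, 2).
v_1 = A·v_0 = (4, 2).
v_2 = A·v_1 = (2, 0).
v_3 = A·v_2 = (4, 4).

v_3 = (4, 4)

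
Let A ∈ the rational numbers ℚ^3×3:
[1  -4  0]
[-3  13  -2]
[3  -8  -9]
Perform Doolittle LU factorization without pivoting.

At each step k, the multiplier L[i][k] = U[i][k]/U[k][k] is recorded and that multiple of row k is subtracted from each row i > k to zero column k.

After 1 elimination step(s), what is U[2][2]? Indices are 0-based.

U[2][2] = -9

Step 1: pivot at (0,0) is 1.
  row1 ← row1 − (-3)·row0  ⇒  L[1][0]=-3, U row1=(0, 1, -2)
  row2 ← row2 − (3)·row0  ⇒  L[2][0]=3, U row2=(0, 4, -9)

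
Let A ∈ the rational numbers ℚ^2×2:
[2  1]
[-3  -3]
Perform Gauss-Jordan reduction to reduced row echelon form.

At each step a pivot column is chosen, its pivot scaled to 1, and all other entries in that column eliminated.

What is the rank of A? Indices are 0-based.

step 1: normalize row 0 (÷2) = (1, 1/2)
  row 1: subtract -3×row0 = (0, -3/2)
step 2: normalize row 1 (÷-3/2) = (0, 1)
  row 0: subtract 1/2×row1 = (1, 0)

rank = 2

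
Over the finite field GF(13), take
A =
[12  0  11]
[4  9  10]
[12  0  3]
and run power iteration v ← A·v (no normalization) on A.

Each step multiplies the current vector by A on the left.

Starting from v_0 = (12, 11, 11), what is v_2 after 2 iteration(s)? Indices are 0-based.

v_0 = (12, 11, 11).
v_1 = A·v_0 = (5, 10, 8).
v_2 = A·v_1 = (5, 8, 6).

v_2 = (5, 8, 6)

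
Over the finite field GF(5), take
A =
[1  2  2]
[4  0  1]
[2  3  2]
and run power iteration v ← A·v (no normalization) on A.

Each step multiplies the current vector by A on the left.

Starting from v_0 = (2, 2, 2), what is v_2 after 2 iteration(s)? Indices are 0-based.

v_2 = (3, 4, 3)

v_0 = (2, 2, 2).
v_1 = A·v_0 = (0, 0, 4).
v_2 = A·v_1 = (3, 4, 3).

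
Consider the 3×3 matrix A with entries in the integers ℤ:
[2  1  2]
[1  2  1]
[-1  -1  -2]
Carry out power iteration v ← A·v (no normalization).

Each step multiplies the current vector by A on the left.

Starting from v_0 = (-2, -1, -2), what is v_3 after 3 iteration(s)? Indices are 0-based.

v_3 = (-32, -37, 22)

v_0 = (-2, -1, -2).
v_1 = A·v_0 = (-9, -6, 7).
v_2 = A·v_1 = (-10, -14, 1).
v_3 = A·v_2 = (-32, -37, 22).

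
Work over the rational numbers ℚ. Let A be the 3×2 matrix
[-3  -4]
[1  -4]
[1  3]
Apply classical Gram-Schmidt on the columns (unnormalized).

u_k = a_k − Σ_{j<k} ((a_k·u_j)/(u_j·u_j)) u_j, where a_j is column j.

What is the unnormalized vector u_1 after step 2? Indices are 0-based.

u_1 = (-1, -5, 2)

Step 1: u_0 = a_0 = (-3, 1, 1).
Step 2: u_1 = a_1 − (1)·u_0 = (-1, -5, 2).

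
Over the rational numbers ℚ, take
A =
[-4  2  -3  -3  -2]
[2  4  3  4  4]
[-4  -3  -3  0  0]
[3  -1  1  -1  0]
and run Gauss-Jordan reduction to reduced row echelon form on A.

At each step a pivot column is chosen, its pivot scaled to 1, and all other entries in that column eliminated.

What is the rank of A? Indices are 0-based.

rank = 4

pivot(0,0)=-4: scale R0 → (1, -1/2, 3/4, 3/4, 1/2)
  clear (1,0): R1 −= (2)R0 → (0, 5, 3/2, 5/2, 3)
  clear (2,0): R2 −= (-4)R0 → (0, -5, 0, 3, 2)
  clear (3,0): R3 −= (3)R0 → (0, 1/2, -5/4, -13/4, -3/2)
pivot(1,1)=5: scale R1 → (0, 1, 3/10, 1/2, 3/5)
  clear (0,1): R0 −= (-1/2)R1 → (1, 0, 9/10, 1, 4/5)
  clear (2,1): R2 −= (-5)R1 → (0, 0, 3/2, 11/2, 5)
  clear (3,1): R3 −= (1/2)R1 → (0, 0, -7/5, -7/2, -9/5)
pivot(2,2)=3/2: scale R2 → (0, 0, 1, 11/3, 10/3)
  clear (0,2): R0 −= (9/10)R2 → (1, 0, 0, -23/10, -11/5)
  clear (1,2): R1 −= (3/10)R2 → (0, 1, 0, -3/5, -2/5)
  clear (3,2): R3 −= (-7/5)R2 → (0, 0, 0, 49/30, 43/15)
pivot(3,3)=49/30: scale R3 → (0, 0, 0, 1, 86/49)
  clear (0,3): R0 −= (-23/10)R3 → (1, 0, 0, 0, 90/49)
  clear (1,3): R1 −= (-3/5)R3 → (0, 1, 0, 0, 32/49)
  clear (2,3): R2 −= (11/3)R3 → (0, 0, 1, 0, -152/49)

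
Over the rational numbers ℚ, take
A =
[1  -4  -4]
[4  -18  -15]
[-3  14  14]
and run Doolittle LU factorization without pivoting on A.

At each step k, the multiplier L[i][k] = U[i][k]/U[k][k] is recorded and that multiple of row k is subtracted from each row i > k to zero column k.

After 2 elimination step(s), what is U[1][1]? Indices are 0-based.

U[1][1] = -2

k=0: U[0][0]=1
  eliminate (1,0): mult=4, new row 1: (0, -2, 1); set L[1][0]=4
  eliminate (2,0): mult=-3, new row 2: (0, 2, 2); set L[2][0]=-3
k=1: U[1][1]=-2
  eliminate (2,1): mult=-1, new row 2: (0, 0, 3); set L[2][1]=-1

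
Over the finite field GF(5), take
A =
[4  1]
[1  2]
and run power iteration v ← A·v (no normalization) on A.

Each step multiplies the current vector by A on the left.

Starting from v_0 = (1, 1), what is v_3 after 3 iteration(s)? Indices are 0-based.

v_0 = (1, 1).
v_1 = A·v_0 = (0, 3).
v_2 = A·v_1 = (3, 1).
v_3 = A·v_2 = (3, 0).

v_3 = (3, 0)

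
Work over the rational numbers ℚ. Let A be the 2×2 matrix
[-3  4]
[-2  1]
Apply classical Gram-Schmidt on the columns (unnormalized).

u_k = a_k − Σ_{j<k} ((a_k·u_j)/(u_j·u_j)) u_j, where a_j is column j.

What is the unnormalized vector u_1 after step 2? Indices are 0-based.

Step 1: u_0 = a_0 = (-3, -2).
Step 2: u_1 = a_1 − (-14/13)·u_0 = (10/13, -15/13).

u_1 = (10/13, -15/13)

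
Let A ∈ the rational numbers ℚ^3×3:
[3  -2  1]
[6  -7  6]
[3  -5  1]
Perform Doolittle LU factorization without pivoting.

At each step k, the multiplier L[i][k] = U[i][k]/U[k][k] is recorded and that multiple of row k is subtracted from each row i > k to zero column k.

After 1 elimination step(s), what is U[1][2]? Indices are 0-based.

k=0: U[0][0]=3
  eliminate (1,0): mult=2, new row 1: (0, -3, 4); set L[1][0]=2
  eliminate (2,0): mult=1, new row 2: (0, -3, 0); set L[2][0]=1

U[1][2] = 4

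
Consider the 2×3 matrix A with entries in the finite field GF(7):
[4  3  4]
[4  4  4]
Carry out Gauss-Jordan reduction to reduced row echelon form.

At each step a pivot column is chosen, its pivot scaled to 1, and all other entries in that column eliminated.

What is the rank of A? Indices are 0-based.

rank = 2

step 1: normalize row 0 (÷4) = (1, 6, 1)
  row 1: subtract 4×row0 = (0, 1, 0)
step 2: normalize row 1 (÷1) = (0, 1, 0)
  row 0: subtract 6×row1 = (1, 0, 1)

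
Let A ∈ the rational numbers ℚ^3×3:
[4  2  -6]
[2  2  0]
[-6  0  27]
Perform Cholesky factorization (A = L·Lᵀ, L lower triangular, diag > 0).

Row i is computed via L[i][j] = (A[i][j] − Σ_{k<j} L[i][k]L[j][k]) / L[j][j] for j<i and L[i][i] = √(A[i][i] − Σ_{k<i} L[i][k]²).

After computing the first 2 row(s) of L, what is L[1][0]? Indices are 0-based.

Step 1: L[0][0] = √(4) = 2.
  L[1][0] = (2) / L[0][0] = 1.
Step 2: L[1][1] = √(1) = 1.

L[1][0] = 1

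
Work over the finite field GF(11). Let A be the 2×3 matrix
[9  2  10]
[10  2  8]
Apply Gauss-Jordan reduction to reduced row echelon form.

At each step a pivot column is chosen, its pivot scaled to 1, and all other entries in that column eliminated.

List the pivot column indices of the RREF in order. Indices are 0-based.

pivot columns: 0, 1

pivot(0,0)=9: scale R0 → (1, 10, 6)
  clear (1,0): R1 −= (10)R0 → (0, 1, 3)
pivot(1,1)=1: scale R1 → (0, 1, 3)
  clear (0,1): R0 −= (10)R1 → (1, 0, 9)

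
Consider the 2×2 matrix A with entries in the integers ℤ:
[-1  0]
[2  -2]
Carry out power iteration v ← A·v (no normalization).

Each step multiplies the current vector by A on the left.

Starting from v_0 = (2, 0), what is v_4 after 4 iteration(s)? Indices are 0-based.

v_4 = (2, -60)

v_0 = (2, 0).
v_1 = A·v_0 = (-2, 4).
v_2 = A·v_1 = (2, -12).
v_3 = A·v_2 = (-2, 28).
v_4 = A·v_3 = (2, -60).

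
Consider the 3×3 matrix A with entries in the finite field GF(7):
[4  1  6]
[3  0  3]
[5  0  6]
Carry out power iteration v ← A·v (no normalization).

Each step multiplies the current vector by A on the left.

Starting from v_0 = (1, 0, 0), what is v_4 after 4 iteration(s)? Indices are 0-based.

v_4 = (3, 5, 5)

v_0 = (1, 0, 0).
v_1 = A·v_0 = (4, 3, 5).
v_2 = A·v_1 = (0, 6, 1).
v_3 = A·v_2 = (5, 3, 6).
v_4 = A·v_3 = (3, 5, 5).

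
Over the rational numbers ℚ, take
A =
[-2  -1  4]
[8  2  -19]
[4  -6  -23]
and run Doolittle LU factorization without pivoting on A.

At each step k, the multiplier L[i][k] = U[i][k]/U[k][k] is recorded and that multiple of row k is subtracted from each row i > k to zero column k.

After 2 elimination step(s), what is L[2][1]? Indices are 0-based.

L[2][1] = 4

k=0: U[0][0]=-2
  eliminate (1,0): mult=-4, new row 1: (0, -2, -3); set L[1][0]=-4
  eliminate (2,0): mult=-2, new row 2: (0, -8, -15); set L[2][0]=-2
k=1: U[1][1]=-2
  eliminate (2,1): mult=4, new row 2: (0, 0, -3); set L[2][1]=4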